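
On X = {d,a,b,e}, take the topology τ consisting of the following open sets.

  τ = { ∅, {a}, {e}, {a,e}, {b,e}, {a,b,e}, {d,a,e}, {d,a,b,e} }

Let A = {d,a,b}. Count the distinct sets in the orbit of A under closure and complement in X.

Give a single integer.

closure: X∖int(X∖A) = X∖{e} = {d,a,b}
Let k=closure and c=complement:
  1. A     = {d,a,b}
  2. cA    = {e}
  3. kcA   = {d,b,e}
  4. ckcA  = {a}
  5. kckcA = {d,a}
  6. ckckcA = {b,e}
— saturated at 6

6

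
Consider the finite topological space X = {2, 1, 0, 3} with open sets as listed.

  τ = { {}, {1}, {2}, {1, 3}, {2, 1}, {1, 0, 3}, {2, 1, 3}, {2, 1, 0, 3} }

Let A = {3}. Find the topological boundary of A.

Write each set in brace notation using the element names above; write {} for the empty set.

{0, 3}

open subsets of A: {}; so int(A) = {}
closure: X∖int(X∖A) = X∖{2, 1} = {0, 3}
∂A = {0, 3} minus {} = {0, 3}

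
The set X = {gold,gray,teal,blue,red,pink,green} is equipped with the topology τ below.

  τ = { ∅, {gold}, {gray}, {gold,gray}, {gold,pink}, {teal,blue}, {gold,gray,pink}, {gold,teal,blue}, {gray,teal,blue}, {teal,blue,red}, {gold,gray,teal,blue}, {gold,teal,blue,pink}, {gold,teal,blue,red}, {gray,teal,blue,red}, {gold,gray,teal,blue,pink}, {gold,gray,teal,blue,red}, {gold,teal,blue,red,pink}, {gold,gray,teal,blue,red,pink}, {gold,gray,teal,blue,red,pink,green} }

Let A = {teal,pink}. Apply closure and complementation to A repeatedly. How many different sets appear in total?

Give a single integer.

10

complement {gold,gray,blue,red,green}; its interior {gold,gray}; cl(A) = X∖{gold,gray} = {teal,blue,red,pink,green}
With k = closure, c = complement:
  1. A     = {teal,pink}
  2. kA    = {teal,blue,red,pink,green}
  3. cA    = {gold,gray,blue,red,green}
  4. ckA   = {gold,gray}
  5. kcA   = {gold,gray,teal,blue,red,pink,green}
  6. kckA  = {gold,gray,pink,green}
  7. ckcA  = ∅
  8. ckckA = {teal,blue,red}
  9. kckckA = {teal,blue,red,green}
  10. ckckckA = {gold,gray,pink}
k, c of each give nothing new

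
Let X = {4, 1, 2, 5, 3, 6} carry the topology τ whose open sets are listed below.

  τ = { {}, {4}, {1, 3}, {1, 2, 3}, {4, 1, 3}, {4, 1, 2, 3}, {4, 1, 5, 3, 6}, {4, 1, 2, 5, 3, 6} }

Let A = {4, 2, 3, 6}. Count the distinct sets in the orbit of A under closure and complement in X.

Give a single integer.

cl via duality: int({1, 5}) = {}, so X∖{} = {4, 1, 2, 5, 3, 6}
Write k for closure, c for complement:
  1. A     = {4, 2, 3, 6}
  2. kA    = {4, 1, 2, 5, 3, 6}
  3. cA    = {1, 5}
  4. ckA   = {}
  5. kcA   = {1, 2, 5, 3, 6}
  6. ckcA  = {4}
  7. kckcA = {4, 5, 6}
  8. ckckcA = {1, 2, 3}
applying k or c yields no new set

8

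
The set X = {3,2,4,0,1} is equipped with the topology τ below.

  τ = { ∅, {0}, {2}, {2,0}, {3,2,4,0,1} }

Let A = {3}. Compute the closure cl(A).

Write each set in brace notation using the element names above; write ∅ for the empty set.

{3,4,1}

complement {2,4,0,1}; its interior {2,0}; cl(A) = X∖{2,0} = {3,4,1}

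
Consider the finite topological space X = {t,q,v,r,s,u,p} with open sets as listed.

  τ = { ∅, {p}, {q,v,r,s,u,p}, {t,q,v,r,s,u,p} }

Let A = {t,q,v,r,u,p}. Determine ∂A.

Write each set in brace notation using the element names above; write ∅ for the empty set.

U open, U⊆A: ∅, {p}. int(A) = ⋃ = {p}
X∖A={s}, int(X∖A)=∅, hence cl(A)={t,q,v,r,s,u,p}
∂A: remove int from cl → {t,q,v,r,s,u}

{t,q,v,r,s,u}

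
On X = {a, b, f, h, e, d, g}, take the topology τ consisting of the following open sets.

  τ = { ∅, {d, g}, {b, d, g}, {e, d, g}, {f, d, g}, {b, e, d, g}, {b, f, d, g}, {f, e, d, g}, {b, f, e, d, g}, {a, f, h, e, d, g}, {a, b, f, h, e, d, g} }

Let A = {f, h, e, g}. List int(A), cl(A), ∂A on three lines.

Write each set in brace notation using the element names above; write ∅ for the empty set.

int(A) = ∅
cl(A)  = {a, b, f, h, e, d, g}
∂A     = {a, b, f, h, e, d, g}

U open, U⊆A: ∅. int(A) = ⋃ = ∅
X∖A={a, b, d}, int(X∖A)=∅, hence cl(A)={a, b, f, h, e, d, g}
∂A: remove int from cl → {a, b, f, h, e, d, g}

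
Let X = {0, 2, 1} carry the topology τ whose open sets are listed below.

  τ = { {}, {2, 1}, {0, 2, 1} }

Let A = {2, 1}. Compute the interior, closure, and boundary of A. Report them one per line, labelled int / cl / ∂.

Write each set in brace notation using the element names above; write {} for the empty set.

open subsets of A: {}, {2, 1}; so int(A) = {2, 1}
closure: X∖int(X∖A) = X∖{} = {0, 2, 1}
∂A = {0, 2, 1} minus {2, 1} = {0}

int(A) = {2, 1}
cl(A)  = {0, 2, 1}
∂A     = {0}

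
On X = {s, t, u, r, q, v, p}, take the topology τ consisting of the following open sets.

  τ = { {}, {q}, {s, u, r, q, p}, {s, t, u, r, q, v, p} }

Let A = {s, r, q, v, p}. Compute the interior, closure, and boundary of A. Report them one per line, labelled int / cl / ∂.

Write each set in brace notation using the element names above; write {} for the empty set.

open subsets of A: {}, {q}; so int(A) = {q}
closure: X∖int(X∖A) = X∖{} = {s, t, u, r, q, v, p}
∂A = {s, t, u, r, q, v, p} minus {q} = {s, t, u, r, v, p}

int(A) = {q}
cl(A)  = {s, t, u, r, q, v, p}
∂A     = {s, t, u, r, v, p}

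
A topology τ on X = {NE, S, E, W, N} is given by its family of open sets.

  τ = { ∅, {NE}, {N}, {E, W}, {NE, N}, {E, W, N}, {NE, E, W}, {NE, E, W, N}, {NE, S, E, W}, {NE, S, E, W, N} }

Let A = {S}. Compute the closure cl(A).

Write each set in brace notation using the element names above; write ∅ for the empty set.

cl via duality: int({NE, E, W, N}) = {NE, E, W, N}, so X∖{NE, E, W, N} = {S}

{S}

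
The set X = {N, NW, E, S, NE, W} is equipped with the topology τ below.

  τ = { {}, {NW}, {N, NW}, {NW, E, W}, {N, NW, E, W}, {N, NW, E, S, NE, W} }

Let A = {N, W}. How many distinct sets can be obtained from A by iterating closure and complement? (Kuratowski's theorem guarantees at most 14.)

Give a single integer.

closure: X∖int(X∖A) = X∖{NW} = {N, E, S, NE, W}
Let k=closure and c=complement:
  1. A     = {N, W}
  2. kA    = {N, E, S, NE, W}
  3. cA    = {NW, E, S, NE}
  4. ckA   = {NW}
  5. kcA   = {N, NW, E, S, NE, W}
  6. ckcA  = {}
— saturated at 6

6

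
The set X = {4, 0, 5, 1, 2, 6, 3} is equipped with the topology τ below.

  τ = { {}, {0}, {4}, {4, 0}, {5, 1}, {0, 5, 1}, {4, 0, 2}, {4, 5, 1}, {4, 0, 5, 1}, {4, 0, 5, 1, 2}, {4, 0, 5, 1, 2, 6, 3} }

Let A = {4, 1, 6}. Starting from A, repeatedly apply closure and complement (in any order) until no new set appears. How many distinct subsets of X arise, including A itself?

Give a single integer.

cl via duality: int({0, 5, 2, 3}) = {0}, so X∖{0} = {4, 5, 1, 2, 6, 3}
Write k for closure, c for complement:
  1. A     = {4, 1, 6}
  2. kA    = {4, 5, 1, 2, 6, 3}
  3. cA    = {0, 5, 2, 3}
  4. ckA   = {0}
  5. kcA   = {0, 5, 1, 2, 6, 3}
  6. kckA  = {0, 2, 6, 3}
  7. ckcA  = {4}
  8. ckckA = {4, 5, 1}
  9. kckcA = {4, 2, 6, 3}
  10. ckckcA = {0, 5, 1}
applying k or c yields no new set

10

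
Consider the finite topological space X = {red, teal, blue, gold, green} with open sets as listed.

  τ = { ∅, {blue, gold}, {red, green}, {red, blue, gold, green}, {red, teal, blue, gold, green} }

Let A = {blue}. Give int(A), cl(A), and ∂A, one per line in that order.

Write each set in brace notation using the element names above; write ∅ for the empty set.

U open, U⊆A: ∅. int(A) = ⋃ = ∅
X∖A={red, teal, gold, green}, int(X∖A)={red, green}, hence cl(A)={teal, blue, gold}
∂A: remove int from cl → {teal, blue, gold}

int(A) = ∅
cl(A)  = {teal, blue, gold}
∂A     = {teal, blue, gold}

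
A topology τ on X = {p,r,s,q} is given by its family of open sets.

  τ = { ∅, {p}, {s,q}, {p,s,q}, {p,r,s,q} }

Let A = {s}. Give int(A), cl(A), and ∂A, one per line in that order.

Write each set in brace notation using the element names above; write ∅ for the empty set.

int(A) = ∅
cl(A)  = {r,s,q}
∂A     = {r,s,q}

opens ⊆ A: ∅; union → int = ∅
complement {p,r,q}; its interior {p}; cl(A) = X∖{p} = {r,s,q}
boundary = {r,s,q} ∖ ∅ = {r,s,q}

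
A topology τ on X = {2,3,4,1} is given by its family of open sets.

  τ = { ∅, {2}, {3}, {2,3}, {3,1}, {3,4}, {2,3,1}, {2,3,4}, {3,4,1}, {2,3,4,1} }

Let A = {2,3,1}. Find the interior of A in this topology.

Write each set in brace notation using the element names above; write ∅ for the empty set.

opens ⊆ A: ∅, {2}, {3}, {3,1}, {2,3}, {2,3,1}; union → int = {2,3,1}

{2,3,1}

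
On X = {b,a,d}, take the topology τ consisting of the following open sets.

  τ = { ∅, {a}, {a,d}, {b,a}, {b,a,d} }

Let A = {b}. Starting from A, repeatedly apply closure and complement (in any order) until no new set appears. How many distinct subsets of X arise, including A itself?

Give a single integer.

cl via duality: int({a,d}) = {a,d}, so X∖{a,d} = {b}
Write k for closure, c for complement:
  1. A     = {b}
  2. cA    = {a,d}
  3. kcA   = {b,a,d}
  4. ckcA  = ∅
applying k or c yields no new set

4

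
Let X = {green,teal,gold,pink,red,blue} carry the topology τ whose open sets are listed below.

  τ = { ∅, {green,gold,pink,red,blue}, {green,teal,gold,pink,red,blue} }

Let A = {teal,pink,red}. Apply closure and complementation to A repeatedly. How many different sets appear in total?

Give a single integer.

4

closure: X∖int(X∖A) = X∖∅ = {green,teal,gold,pink,red,blue}
Let k=closure and c=complement:
  1. A     = {teal,pink,red}
  2. kA    = {green,teal,gold,pink,red,blue}
  3. cA    = {green,gold,blue}
  4. ckA   = ∅
— saturated at 4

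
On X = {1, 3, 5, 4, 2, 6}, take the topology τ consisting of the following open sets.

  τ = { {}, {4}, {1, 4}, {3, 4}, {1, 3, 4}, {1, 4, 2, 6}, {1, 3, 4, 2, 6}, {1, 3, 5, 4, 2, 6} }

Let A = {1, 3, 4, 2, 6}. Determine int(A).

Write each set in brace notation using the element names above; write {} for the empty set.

{1, 3, 4, 2, 6}

open subsets of A: {}, {4}, {3, 4}, {1, 4}, {1, 3, 4}, {1, 4, 2, 6}, {1, 3, 4, 2, 6}; so int(A) = {1, 3, 4, 2, 6}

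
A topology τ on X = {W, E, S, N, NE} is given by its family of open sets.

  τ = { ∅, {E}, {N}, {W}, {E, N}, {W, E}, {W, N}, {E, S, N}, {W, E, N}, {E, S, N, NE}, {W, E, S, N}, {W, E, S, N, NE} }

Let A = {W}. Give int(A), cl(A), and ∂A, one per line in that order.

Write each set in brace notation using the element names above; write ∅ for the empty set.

int(A) = {W}
cl(A)  = {W}
∂A     = ∅

opens ⊆ A: ∅, {W}; union → int = {W}
complement {E, S, N, NE}; its interior {E, S, N, NE}; cl(A) = X∖{E, S, N, NE} = {W}
boundary = {W} ∖ {W} = ∅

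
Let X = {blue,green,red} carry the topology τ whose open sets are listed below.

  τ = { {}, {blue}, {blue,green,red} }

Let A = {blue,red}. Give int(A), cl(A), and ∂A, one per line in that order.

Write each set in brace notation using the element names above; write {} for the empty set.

interior: largest open inside A is {blue} (from {}, {blue})
cl via duality: int({green}) = {}, so X∖{} = {blue,green,red}
cl∖int = {green,red}

int(A) = {blue}
cl(A)  = {blue,green,red}
∂A     = {green,red}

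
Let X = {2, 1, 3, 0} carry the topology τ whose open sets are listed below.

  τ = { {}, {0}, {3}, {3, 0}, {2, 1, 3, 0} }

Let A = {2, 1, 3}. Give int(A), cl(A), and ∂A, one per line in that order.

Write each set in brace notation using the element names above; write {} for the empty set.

open subsets of A: {}, {3}; so int(A) = {3}
closure: X∖int(X∖A) = X∖{0} = {2, 1, 3}
∂A = {2, 1, 3} minus {3} = {2, 1}

int(A) = {3}
cl(A)  = {2, 1, 3}
∂A     = {2, 1}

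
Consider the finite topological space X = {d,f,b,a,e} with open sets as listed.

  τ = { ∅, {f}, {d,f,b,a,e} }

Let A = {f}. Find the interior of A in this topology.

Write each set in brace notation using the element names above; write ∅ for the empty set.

{f}

opens ⊆ A: ∅, {f}; union → int = {f}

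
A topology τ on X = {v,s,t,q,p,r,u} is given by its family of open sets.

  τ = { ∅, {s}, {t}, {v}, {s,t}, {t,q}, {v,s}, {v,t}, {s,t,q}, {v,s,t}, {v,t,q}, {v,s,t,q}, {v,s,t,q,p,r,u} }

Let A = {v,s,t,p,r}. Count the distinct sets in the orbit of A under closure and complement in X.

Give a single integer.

complement {q,u}; its interior ∅; cl(A) = X∖∅ = {v,s,t,q,p,r,u}
With k = closure, c = complement:
  1. A     = {v,s,t,p,r}
  2. kA    = {v,s,t,q,p,r,u}
  3. cA    = {q,u}
  4. ckA   = ∅
  5. kcA   = {q,p,r,u}
  6. ckcA  = {v,s,t}
k, c of each give nothing new

6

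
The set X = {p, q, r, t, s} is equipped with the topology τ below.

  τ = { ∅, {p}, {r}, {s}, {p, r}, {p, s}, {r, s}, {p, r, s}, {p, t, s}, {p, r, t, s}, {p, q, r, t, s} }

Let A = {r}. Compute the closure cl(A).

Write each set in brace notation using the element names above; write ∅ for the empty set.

X∖A={p, q, t, s}, int(X∖A)={p, t, s}, hence cl(A)={q, r}

{q, r}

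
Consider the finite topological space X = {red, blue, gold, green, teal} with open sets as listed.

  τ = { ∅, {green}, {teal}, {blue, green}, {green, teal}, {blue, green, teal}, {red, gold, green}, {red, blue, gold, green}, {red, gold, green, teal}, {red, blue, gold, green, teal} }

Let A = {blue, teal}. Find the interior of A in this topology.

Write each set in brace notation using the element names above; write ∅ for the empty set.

{teal}

opens ⊆ A: ∅, {teal}; union → int = {teal}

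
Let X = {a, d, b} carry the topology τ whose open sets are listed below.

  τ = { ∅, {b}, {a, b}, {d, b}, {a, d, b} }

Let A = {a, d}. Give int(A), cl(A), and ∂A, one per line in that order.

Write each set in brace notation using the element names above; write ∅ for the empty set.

int(A) = ∅
cl(A)  = {a, d}
∂A     = {a, d}

open subsets of A: ∅; so int(A) = ∅
closure: X∖int(X∖A) = X∖{b} = {a, d}
∂A = {a, d} minus ∅ = {a, d}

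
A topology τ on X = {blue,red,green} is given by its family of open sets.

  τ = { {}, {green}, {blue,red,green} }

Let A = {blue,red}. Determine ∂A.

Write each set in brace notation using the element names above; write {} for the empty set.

{blue,red}

U open, U⊆A: {}. int(A) = ⋃ = {}
X∖A={green}, int(X∖A)={green}, hence cl(A)={blue,red}
∂A: remove int from cl → {blue,red}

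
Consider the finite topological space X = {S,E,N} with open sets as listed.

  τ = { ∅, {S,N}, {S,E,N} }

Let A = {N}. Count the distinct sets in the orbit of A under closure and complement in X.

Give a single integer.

complement {S,E}; its interior ∅; cl(A) = X∖∅ = {S,E,N}
With k = closure, c = complement:
  1. A     = {N}
  2. kA    = {S,E,N}
  3. cA    = {S,E}
  4. ckA   = ∅
k, c of each give nothing new

4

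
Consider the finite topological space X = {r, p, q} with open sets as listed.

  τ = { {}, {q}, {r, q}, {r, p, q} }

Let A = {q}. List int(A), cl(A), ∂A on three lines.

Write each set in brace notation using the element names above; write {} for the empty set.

int(A) = {q}
cl(A)  = {r, p, q}
∂A     = {r, p}

U open, U⊆A: {}, {q}. int(A) = ⋃ = {q}
X∖A={r, p}, int(X∖A)={}, hence cl(A)={r, p, q}
∂A: remove int from cl → {r, p}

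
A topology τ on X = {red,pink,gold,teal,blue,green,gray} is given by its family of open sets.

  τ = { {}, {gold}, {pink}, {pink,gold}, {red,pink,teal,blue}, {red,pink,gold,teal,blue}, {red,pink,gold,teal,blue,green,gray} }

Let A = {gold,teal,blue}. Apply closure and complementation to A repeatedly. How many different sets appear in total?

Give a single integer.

cl via duality: int({red,pink,green,gray}) = {pink}, so X∖{pink} = {red,gold,teal,blue,green,gray}
Write k for closure, c for complement:
  1. A     = {gold,teal,blue}
  2. kA    = {red,gold,teal,blue,green,gray}
  3. cA    = {red,pink,green,gray}
  4. ckA   = {pink}
  5. kcA   = {red,pink,teal,blue,green,gray}
  6. ckcA  = {gold}
  7. kckcA = {gold,green,gray}
  8. ckckcA = {red,pink,teal,blue}
applying k or c yields no new set

8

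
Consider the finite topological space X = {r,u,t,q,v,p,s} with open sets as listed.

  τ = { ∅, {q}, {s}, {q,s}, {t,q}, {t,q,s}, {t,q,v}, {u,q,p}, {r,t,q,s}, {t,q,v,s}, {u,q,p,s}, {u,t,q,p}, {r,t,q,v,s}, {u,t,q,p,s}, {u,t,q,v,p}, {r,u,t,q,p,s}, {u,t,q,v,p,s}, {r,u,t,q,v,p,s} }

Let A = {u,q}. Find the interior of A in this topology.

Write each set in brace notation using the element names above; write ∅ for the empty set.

interior: largest open inside A is {q} (from ∅, {q})

{q}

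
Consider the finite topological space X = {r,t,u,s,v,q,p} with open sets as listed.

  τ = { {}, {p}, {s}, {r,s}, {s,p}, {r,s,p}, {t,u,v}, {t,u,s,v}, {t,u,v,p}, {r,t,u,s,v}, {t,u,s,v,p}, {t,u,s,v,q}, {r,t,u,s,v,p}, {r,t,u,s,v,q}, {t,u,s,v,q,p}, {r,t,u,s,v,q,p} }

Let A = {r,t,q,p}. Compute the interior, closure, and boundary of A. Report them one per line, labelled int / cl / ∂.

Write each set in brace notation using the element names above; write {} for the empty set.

int(A) = {p}
cl(A)  = {r,t,u,v,q,p}
∂A     = {r,t,u,v,q}

interior: largest open inside A is {p} (from {}, {p})
cl via duality: int({u,s,v}) = {s}, so X∖{s} = {r,t,u,v,q,p}
cl∖int = {r,t,u,v,q}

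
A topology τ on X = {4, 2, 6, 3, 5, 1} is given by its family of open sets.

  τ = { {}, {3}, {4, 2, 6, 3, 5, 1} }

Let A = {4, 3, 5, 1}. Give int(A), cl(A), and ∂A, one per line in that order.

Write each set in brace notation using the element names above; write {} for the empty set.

interior: largest open inside A is {3} (from {}, {3})
cl via duality: int({2, 6}) = {}, so X∖{} = {4, 2, 6, 3, 5, 1}
cl∖int = {4, 2, 6, 5, 1}

int(A) = {3}
cl(A)  = {4, 2, 6, 3, 5, 1}
∂A     = {4, 2, 6, 5, 1}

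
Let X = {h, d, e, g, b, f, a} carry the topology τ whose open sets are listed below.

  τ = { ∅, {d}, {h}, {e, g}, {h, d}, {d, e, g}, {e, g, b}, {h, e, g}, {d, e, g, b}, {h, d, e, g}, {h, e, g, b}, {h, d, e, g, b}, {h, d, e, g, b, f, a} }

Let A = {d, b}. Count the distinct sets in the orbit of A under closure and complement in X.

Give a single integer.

8

X∖A={h, e, g, f, a}, int(X∖A)={h, e, g}, hence cl(A)={d, b, f, a}
Orbit (k=closure, c=complement):
  1. A     = {d, b}
  2. kA    = {d, b, f, a}
  3. cA    = {h, e, g, f, a}
  4. ckA   = {h, e, g}
  5. kcA   = {h, e, g, b, f, a}
  6. ckcA  = {d}
  7. kckcA = {d, f, a}
  8. ckckcA = {h, e, g, b}
(closed under both — stop)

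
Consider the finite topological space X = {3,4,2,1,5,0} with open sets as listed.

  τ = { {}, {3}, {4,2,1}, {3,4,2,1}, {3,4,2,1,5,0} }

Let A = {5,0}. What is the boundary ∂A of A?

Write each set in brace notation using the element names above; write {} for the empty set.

U open, U⊆A: {}. int(A) = ⋃ = {}
X∖A={3,4,2,1}, int(X∖A)={3,4,2,1}, hence cl(A)={5,0}
∂A: remove int from cl → {5,0}

{5,0}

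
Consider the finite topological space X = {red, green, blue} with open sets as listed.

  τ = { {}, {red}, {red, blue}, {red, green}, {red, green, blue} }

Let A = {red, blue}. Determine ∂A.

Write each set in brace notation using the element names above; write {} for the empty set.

{green}

open subsets of A: {}, {red}, {red, blue}; so int(A) = {red, blue}
closure: X∖int(X∖A) = X∖{} = {red, green, blue}
∂A = {red, green, blue} minus {red, blue} = {green}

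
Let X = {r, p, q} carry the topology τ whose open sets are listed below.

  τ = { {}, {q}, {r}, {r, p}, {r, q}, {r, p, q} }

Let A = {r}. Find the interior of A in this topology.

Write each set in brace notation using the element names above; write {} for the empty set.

{r}

open subsets of A: {}, {r}; so int(A) = {r}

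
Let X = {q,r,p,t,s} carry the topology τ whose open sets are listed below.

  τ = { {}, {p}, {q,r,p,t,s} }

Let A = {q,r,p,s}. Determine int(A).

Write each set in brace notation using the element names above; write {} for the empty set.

U open, U⊆A: {}, {p}. int(A) = ⋃ = {p}

{p}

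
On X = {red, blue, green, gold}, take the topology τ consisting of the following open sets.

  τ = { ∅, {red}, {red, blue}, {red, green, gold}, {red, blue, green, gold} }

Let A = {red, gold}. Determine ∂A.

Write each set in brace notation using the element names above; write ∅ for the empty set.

U open, U⊆A: ∅, {red}. int(A) = ⋃ = {red}
X∖A={blue, green}, int(X∖A)=∅, hence cl(A)={red, blue, green, gold}
∂A: remove int from cl → {blue, green, gold}

{blue, green, gold}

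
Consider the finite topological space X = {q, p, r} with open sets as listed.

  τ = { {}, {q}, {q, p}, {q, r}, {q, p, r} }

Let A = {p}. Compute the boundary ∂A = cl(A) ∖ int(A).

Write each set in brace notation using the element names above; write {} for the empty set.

{p}

open subsets of A: {}; so int(A) = {}
closure: X∖int(X∖A) = X∖{q, r} = {p}
∂A = {p} minus {} = {p}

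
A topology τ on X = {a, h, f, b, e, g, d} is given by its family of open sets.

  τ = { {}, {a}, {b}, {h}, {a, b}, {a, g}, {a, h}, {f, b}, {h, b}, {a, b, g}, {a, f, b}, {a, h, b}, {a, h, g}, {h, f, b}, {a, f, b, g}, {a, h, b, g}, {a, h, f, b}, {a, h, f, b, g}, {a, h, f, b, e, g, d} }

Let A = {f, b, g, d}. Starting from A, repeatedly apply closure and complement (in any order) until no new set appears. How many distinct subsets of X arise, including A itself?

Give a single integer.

cl via duality: int({a, h, e}) = {a, h}, so X∖{a, h} = {f, b, e, g, d}
Write k for closure, c for complement:
  1. A     = {f, b, g, d}
  2. kA    = {f, b, e, g, d}
  3. cA    = {a, h, e}
  4. ckA   = {a, h}
  5. kcA   = {a, h, e, g, d}
  6. ckcA  = {f, b}
  7. kckcA = {f, b, e, d}
  8. ckckcA = {a, h, g}
applying k or c yields no new set

8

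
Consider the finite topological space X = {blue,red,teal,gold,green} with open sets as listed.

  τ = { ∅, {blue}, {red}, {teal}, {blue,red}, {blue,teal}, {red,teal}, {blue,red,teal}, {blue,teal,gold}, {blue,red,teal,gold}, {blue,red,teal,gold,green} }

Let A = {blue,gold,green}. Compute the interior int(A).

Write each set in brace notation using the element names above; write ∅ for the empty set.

{blue}

interior: largest open inside A is {blue} (from ∅, {blue})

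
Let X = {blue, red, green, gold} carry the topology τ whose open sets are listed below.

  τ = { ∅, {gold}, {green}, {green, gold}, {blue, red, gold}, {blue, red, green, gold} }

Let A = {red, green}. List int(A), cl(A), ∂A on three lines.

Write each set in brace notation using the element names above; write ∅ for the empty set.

int(A) = {green}
cl(A)  = {blue, red, green}
∂A     = {blue, red}

opens ⊆ A: ∅, {green}; union → int = {green}
complement {blue, gold}; its interior {gold}; cl(A) = X∖{gold} = {blue, red, green}
boundary = {blue, red, green} ∖ {green} = {blue, red}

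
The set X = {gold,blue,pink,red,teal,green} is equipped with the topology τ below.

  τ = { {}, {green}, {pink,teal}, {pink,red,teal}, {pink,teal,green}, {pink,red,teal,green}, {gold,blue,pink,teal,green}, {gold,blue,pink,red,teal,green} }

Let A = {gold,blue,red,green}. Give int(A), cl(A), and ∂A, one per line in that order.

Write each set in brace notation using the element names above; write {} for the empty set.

open subsets of A: {}, {green}; so int(A) = {green}
closure: X∖int(X∖A) = X∖{pink,teal} = {gold,blue,red,green}
∂A = {gold,blue,red,green} minus {green} = {gold,blue,red}

int(A) = {green}
cl(A)  = {gold,blue,red,green}
∂A     = {gold,blue,red}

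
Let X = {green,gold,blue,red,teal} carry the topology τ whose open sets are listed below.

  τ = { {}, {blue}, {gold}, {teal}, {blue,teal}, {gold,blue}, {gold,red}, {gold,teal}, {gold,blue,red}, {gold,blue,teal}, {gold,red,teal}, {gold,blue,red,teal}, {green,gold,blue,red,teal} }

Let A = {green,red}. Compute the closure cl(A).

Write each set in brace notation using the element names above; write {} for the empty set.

cl via duality: int({gold,blue,teal}) = {gold,blue,teal}, so X∖{gold,blue,teal} = {green,red}

{green,red}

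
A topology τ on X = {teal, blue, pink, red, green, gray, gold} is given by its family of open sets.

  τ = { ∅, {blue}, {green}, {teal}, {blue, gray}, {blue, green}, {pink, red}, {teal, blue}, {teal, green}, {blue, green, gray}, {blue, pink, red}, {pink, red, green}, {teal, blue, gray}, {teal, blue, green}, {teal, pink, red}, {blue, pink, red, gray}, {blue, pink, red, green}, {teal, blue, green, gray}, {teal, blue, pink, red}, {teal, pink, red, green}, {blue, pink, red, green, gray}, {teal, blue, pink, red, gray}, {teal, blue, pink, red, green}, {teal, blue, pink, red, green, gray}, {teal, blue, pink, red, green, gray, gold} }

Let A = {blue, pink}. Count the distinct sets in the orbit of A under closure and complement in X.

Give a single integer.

12

closure: X∖int(X∖A) = X∖{teal, green} = {blue, pink, red, gray, gold}
Let k=closure and c=complement:
  1. A     = {blue, pink}
  2. kA    = {blue, pink, red, gray, gold}
  3. cA    = {teal, red, green, gray, gold}
  4. ckA   = {teal, green}
  5. kcA   = {teal, pink, red, green, gray, gold}
  6. kckA  = {teal, green, gold}
  7. ckcA  = {blue}
  8. ckckA = {blue, pink, red, gray}
  9. kckcA = {blue, gray, gold}
  10. ckckcA = {teal, pink, red, green}
  11. kckckcA = {teal, pink, red, green, gold}
  12. ckckckcA = {blue, gray}
— saturated at 12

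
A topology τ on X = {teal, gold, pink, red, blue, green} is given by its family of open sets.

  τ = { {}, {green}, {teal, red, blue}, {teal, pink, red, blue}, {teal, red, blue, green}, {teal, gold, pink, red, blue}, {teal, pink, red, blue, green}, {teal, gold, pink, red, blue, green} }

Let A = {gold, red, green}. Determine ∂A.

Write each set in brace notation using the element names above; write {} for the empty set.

U open, U⊆A: {}, {green}. int(A) = ⋃ = {green}
X∖A={teal, pink, blue}, int(X∖A)={}, hence cl(A)={teal, gold, pink, red, blue, green}
∂A: remove int from cl → {teal, gold, pink, red, blue}

{teal, gold, pink, red, blue}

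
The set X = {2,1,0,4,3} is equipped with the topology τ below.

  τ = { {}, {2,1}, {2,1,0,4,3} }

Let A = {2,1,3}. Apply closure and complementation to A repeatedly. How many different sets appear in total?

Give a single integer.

X∖A={0,4}, int(X∖A)={}, hence cl(A)={2,1,0,4,3}
Orbit (k=closure, c=complement):
  1. A     = {2,1,3}
  2. kA    = {2,1,0,4,3}
  3. cA    = {0,4}
  4. ckA   = {}
  5. kcA   = {0,4,3}
  6. ckcA  = {2,1}
(closed under both — stop)

6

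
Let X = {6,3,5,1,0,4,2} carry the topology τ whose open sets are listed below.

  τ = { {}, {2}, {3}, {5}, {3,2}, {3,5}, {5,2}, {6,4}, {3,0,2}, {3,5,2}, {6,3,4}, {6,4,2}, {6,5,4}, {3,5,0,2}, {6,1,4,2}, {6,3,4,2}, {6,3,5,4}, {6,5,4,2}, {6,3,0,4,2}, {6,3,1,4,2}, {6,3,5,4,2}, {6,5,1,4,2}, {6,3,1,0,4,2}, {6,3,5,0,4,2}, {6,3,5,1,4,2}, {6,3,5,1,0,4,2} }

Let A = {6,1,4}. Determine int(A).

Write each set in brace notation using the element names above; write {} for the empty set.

{6,4}

opens ⊆ A: {}, {6,4}; union → int = {6,4}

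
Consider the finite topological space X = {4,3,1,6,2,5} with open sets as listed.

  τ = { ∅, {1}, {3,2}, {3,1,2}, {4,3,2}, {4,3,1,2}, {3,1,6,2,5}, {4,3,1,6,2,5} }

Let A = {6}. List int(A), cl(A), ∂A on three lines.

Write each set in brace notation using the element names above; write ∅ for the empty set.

int(A) = ∅
cl(A)  = {6,5}
∂A     = {6,5}

open subsets of A: ∅; so int(A) = ∅
closure: X∖int(X∖A) = X∖{4,3,1,2} = {6,5}
∂A = {6,5} minus ∅ = {6,5}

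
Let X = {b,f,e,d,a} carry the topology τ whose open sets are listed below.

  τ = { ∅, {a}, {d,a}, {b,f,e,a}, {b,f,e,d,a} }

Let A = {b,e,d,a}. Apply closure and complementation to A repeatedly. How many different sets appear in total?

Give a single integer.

closure: X∖int(X∖A) = X∖∅ = {b,f,e,d,a}
Let k=closure and c=complement:
  1. A     = {b,e,d,a}
  2. kA    = {b,f,e,d,a}
  3. cA    = {f}
  4. ckA   = ∅
  5. kcA   = {b,f,e}
  6. ckcA  = {d,a}
— saturated at 6

6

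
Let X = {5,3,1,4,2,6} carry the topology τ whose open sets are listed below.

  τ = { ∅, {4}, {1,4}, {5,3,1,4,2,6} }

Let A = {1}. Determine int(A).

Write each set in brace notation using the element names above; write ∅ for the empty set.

interior: largest open inside A is ∅ (from ∅)

∅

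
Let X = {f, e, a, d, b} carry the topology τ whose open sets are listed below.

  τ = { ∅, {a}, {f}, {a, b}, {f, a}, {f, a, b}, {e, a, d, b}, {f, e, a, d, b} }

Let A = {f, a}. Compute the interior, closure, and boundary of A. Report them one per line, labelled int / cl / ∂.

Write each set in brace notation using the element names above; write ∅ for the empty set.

int(A) = {f, a}
cl(A)  = {f, e, a, d, b}
∂A     = {e, d, b}

U open, U⊆A: ∅, {f}, {a}, {f, a}. int(A) = ⋃ = {f, a}
X∖A={e, d, b}, int(X∖A)=∅, hence cl(A)={f, e, a, d, b}
∂A: remove int from cl → {e, d, b}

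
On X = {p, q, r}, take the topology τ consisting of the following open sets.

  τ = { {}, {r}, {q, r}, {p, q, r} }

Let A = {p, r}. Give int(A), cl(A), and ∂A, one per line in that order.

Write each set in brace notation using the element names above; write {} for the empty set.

opens ⊆ A: {}, {r}; union → int = {r}
complement {q}; its interior {}; cl(A) = X∖{} = {p, q, r}
boundary = {p, q, r} ∖ {r} = {p, q}

int(A) = {r}
cl(A)  = {p, q, r}
∂A     = {p, q}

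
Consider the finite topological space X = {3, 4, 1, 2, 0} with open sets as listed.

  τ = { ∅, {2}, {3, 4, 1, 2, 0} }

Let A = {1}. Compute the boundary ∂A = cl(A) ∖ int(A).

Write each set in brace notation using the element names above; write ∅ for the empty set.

opens ⊆ A: ∅; union → int = ∅
complement {3, 4, 2, 0}; its interior {2}; cl(A) = X∖{2} = {3, 4, 1, 0}
boundary = {3, 4, 1, 0} ∖ ∅ = {3, 4, 1, 0}

{3, 4, 1, 0}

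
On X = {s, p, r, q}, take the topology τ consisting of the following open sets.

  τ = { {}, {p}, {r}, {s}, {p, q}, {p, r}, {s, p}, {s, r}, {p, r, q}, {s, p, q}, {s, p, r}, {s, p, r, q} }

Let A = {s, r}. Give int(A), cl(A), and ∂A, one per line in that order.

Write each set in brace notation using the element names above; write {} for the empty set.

opens ⊆ A: {}, {r}, {s}, {s, r}; union → int = {s, r}
complement {p, q}; its interior {p, q}; cl(A) = X∖{p, q} = {s, r}
boundary = {s, r} ∖ {s, r} = {}

int(A) = {s, r}
cl(A)  = {s, r}
∂A     = {}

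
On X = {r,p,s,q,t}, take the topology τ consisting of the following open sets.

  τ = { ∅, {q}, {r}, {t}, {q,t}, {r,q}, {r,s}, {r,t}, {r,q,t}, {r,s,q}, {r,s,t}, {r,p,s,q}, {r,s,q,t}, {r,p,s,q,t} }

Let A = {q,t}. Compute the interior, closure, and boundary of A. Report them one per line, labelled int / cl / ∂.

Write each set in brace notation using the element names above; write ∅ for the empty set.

int(A) = {q,t}
cl(A)  = {p,q,t}
∂A     = {p}

interior: largest open inside A is {q,t} (from ∅, {t}, {q}, {q,t})
cl via duality: int({r,p,s}) = {r,s}, so X∖{r,s} = {p,q,t}
cl∖int = {p}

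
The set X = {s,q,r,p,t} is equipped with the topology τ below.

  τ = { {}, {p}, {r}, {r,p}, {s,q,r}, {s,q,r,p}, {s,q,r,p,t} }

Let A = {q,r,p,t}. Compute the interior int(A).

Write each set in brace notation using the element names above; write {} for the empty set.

{r,p}

opens ⊆ A: {}, {r}, {p}, {r,p}; union → int = {r,p}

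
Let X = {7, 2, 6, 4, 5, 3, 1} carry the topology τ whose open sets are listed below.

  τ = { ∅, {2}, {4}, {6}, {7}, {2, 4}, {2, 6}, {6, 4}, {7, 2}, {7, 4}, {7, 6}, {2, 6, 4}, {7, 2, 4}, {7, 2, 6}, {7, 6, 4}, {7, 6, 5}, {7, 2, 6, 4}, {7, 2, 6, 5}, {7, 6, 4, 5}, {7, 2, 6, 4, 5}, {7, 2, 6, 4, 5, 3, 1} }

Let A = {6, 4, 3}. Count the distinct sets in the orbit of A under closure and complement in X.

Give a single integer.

6

cl via duality: int({7, 2, 5, 1}) = {7, 2}, so X∖{7, 2} = {6, 4, 5, 3, 1}
Write k for closure, c for complement:
  1. A     = {6, 4, 3}
  2. kA    = {6, 4, 5, 3, 1}
  3. cA    = {7, 2, 5, 1}
  4. ckA   = {7, 2}
  5. kcA   = {7, 2, 5, 3, 1}
  6. ckcA  = {6, 4}
applying k or c yields no new set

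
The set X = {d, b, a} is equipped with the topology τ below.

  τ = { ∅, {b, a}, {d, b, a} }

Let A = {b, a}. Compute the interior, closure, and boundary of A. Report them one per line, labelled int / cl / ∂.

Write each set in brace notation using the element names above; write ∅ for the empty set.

interior: largest open inside A is {b, a} (from ∅, {b, a})
cl via duality: int({d}) = ∅, so X∖∅ = {d, b, a}
cl∖int = {d}

int(A) = {b, a}
cl(A)  = {d, b, a}
∂A     = {d}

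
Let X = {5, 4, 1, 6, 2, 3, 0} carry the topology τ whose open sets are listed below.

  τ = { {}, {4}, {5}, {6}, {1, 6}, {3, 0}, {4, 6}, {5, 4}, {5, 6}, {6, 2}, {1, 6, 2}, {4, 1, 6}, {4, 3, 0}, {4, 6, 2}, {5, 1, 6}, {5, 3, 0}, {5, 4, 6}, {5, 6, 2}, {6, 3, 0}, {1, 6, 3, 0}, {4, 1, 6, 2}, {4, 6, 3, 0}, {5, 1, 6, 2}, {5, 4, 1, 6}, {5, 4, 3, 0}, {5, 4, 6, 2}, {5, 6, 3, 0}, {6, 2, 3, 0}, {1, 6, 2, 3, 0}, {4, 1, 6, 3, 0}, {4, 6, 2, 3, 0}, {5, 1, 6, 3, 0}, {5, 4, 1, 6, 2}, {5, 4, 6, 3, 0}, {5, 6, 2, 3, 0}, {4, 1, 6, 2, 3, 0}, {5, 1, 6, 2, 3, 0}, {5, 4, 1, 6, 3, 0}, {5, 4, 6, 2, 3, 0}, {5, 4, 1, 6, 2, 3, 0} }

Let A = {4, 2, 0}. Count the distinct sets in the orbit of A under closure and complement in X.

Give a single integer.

closure: X∖int(X∖A) = X∖{5, 1, 6} = {4, 2, 3, 0}
Let k=closure and c=complement:
  1. A     = {4, 2, 0}
  2. kA    = {4, 2, 3, 0}
  3. cA    = {5, 1, 6, 3}
  4. ckA   = {5, 1, 6}
  5. kcA   = {5, 1, 6, 2, 3, 0}
  6. kckA  = {5, 1, 6, 2}
  7. ckcA  = {4}
  8. ckckA = {4, 3, 0}
— saturated at 8

8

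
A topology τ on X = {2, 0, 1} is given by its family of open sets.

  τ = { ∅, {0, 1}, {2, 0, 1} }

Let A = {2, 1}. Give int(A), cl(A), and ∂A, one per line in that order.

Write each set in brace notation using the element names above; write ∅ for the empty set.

interior: largest open inside A is ∅ (from ∅)
cl via duality: int({0}) = ∅, so X∖∅ = {2, 0, 1}
cl∖int = {2, 0, 1}

int(A) = ∅
cl(A)  = {2, 0, 1}
∂A     = {2, 0, 1}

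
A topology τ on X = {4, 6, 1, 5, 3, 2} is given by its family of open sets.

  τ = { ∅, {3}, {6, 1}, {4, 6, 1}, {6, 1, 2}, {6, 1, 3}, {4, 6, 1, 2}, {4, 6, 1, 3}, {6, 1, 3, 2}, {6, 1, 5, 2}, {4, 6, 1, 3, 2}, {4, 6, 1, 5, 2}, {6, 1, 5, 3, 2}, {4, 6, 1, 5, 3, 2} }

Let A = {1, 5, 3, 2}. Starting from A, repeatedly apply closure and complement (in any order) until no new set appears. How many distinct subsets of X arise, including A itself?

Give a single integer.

cl via duality: int({4, 6}) = ∅, so X∖∅ = {4, 6, 1, 5, 3, 2}
Write k for closure, c for complement:
  1. A     = {1, 5, 3, 2}
  2. kA    = {4, 6, 1, 5, 3, 2}
  3. cA    = {4, 6}
  4. ckA   = ∅
  5. kcA   = {4, 6, 1, 5, 2}
  6. ckcA  = {3}
applying k or c yields no new set

6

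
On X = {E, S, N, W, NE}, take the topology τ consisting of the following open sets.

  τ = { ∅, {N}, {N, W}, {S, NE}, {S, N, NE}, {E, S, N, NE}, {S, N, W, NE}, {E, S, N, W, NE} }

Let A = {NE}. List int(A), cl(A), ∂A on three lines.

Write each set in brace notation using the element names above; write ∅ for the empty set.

int(A) = ∅
cl(A)  = {E, S, NE}
∂A     = {E, S, NE}

U open, U⊆A: ∅. int(A) = ⋃ = ∅
X∖A={E, S, N, W}, int(X∖A)={N, W}, hence cl(A)={E, S, NE}
∂A: remove int from cl → {E, S, NE}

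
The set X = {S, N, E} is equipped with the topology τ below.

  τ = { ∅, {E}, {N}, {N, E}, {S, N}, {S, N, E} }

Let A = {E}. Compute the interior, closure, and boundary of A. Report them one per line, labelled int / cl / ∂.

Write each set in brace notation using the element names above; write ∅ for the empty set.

int(A) = {E}
cl(A)  = {E}
∂A     = ∅

U open, U⊆A: ∅, {E}. int(A) = ⋃ = {E}
X∖A={S, N}, int(X∖A)={S, N}, hence cl(A)={E}
∂A: remove int from cl → ∅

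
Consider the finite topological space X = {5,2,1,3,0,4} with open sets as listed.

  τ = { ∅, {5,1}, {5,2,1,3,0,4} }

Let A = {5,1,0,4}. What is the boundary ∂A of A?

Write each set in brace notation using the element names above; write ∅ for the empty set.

open subsets of A: ∅, {5,1}; so int(A) = {5,1}
closure: X∖int(X∖A) = X∖∅ = {5,2,1,3,0,4}
∂A = {5,2,1,3,0,4} minus {5,1} = {2,3,0,4}

{2,3,0,4}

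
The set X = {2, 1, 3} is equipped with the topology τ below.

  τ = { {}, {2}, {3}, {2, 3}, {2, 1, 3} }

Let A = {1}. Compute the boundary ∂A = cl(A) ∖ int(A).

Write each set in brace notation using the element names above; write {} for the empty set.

open subsets of A: {}; so int(A) = {}
closure: X∖int(X∖A) = X∖{2, 3} = {1}
∂A = {1} minus {} = {1}

{1}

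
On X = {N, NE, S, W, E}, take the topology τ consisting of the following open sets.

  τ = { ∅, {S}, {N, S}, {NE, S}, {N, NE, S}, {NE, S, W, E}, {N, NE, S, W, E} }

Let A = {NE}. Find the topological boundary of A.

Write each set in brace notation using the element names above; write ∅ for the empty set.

interior: largest open inside A is ∅ (from ∅)
cl via duality: int({N, S, W, E}) = {N, S}, so X∖{N, S} = {NE, W, E}
cl∖int = {NE, W, E}

{NE, W, E}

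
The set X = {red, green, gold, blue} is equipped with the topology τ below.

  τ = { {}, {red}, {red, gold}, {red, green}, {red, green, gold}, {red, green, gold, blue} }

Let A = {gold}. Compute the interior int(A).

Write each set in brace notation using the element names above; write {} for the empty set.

{}

U open, U⊆A: {}. int(A) = ⋃ = {}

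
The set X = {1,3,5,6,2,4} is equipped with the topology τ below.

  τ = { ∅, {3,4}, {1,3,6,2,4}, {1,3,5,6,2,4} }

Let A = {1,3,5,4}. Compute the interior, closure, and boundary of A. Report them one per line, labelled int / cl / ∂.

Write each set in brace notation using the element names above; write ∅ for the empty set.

int(A) = {3,4}
cl(A)  = {1,3,5,6,2,4}
∂A     = {1,5,6,2}

open subsets of A: ∅, {3,4}; so int(A) = {3,4}
closure: X∖int(X∖A) = X∖∅ = {1,3,5,6,2,4}
∂A = {1,3,5,6,2,4} minus {3,4} = {1,5,6,2}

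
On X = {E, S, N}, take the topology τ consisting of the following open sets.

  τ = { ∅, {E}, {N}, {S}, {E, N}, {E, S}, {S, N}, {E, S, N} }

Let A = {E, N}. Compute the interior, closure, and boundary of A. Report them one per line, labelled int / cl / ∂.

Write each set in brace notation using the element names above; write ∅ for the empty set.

int(A) = {E, N}
cl(A)  = {E, N}
∂A     = ∅

interior: largest open inside A is {E, N} (from ∅, {N}, {E}, {E, N})
cl via duality: int({S}) = {S}, so X∖{S} = {E, N}
cl∖int = ∅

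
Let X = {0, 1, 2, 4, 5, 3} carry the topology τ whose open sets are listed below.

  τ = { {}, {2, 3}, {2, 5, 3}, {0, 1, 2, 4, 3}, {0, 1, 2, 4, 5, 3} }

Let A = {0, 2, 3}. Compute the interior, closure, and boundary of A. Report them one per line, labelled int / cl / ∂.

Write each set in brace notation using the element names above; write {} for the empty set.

int(A) = {2, 3}
cl(A)  = {0, 1, 2, 4, 5, 3}
∂A     = {0, 1, 4, 5}

opens ⊆ A: {}, {2, 3}; union → int = {2, 3}
complement {1, 4, 5}; its interior {}; cl(A) = X∖{} = {0, 1, 2, 4, 5, 3}
boundary = {0, 1, 2, 4, 5, 3} ∖ {2, 3} = {0, 1, 4, 5}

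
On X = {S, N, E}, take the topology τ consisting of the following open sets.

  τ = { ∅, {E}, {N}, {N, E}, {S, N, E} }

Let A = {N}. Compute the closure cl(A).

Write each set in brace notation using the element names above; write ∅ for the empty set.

{S, N}

closure: X∖int(X∖A) = X∖{E} = {S, N}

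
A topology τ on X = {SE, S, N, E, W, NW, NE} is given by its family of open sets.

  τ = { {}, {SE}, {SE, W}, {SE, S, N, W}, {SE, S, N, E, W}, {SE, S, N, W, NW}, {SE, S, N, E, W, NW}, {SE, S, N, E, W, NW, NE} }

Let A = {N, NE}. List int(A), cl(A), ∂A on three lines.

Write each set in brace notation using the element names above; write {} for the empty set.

int(A) = {}
cl(A)  = {S, N, E, NW, NE}
∂A     = {S, N, E, NW, NE}

open subsets of A: {}; so int(A) = {}
closure: X∖int(X∖A) = X∖{SE, W} = {S, N, E, NW, NE}
∂A = {S, N, E, NW, NE} minus {} = {S, N, E, NW, NE}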